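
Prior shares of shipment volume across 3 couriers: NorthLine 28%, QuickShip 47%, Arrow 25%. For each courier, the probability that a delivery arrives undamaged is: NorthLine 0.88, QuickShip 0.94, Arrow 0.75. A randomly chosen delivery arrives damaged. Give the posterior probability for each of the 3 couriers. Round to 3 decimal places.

NorthLine 0.270, QuickShip 0.227, Arrow 0.503

Taking complements, P(damaged | each) = NorthLine 0.12, QuickShip 0.06, Arrow 0.25.
Prior × likelihood for each hypothesis:
  NorthLine: 0.28 × 0.12 = 0.0336
  QuickShip: 0.47 × 0.06 = 0.0282
  Arrow: 0.25 × 0.25 = 0.0625
Total = 0.1243.
P(NorthLine | damaged) = 0.0336/0.1243 ≈ 0.270
P(QuickShip | damaged) = 0.0282/0.1243 ≈ 0.227
P(Arrow | damaged) = 0.0625/0.1243 ≈ 0.503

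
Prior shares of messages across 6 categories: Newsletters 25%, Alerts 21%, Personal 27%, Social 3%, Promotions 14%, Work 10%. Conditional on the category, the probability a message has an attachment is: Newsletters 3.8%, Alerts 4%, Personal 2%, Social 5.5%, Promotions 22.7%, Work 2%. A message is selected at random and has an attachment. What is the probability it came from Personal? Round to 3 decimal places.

Unnormalized posteriors (prior × likelihood):
  Newsletters: 0.25 × 0.038 = 0.0095
  Alerts: 0.21 × 0.04 = 0.0084
  Personal: 0.27 × 0.02 = 0.0054
  Social: 0.03 × 0.055 = 0.00165
  Promotions: 0.14 × 0.227 = 0.03178
  Work: 0.1 × 0.02 = 0.002
Total = 0.05873.
P(Personal | evidence) = 0.0054 / 0.05873 ≈ 0.092.

0.092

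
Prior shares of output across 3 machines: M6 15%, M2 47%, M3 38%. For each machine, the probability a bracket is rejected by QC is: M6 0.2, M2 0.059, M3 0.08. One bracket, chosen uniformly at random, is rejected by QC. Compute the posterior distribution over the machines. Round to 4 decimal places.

Unnormalized posteriors (prior × likelihood):
  M6: 0.15 × 0.2 = 0.03
  M2: 0.47 × 0.059 = 0.02773
  M3: 0.38 × 0.08 = 0.0304
Total = 0.08813.
P(M6 | rejected) = 0.03/0.08813 ≈ 0.3404
P(M2 | rejected) = 0.02773/0.08813 ≈ 0.3146
P(M3 | rejected) = 0.0304/0.08813 ≈ 0.3449

M6 0.3404, M2 0.3146, M3 0.3449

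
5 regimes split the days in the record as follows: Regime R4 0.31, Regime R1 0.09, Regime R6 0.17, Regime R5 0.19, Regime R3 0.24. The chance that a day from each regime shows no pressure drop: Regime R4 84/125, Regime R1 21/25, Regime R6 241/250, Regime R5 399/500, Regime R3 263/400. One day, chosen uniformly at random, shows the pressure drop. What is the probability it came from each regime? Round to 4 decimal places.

Taking complements, P(drop | each) = Regime R4 0.328, Regime R1 0.16, Regime R6 0.036, Regime R5 0.202, Regime R3 0.3425.
Compute prior × likelihood for every hypothesis:
  Regime R4: 0.31 × 0.328 = 0.10168
  Regime R1: 0.09 × 0.16 = 0.0144
  Regime R6: 0.17 × 0.036 = 0.00612
  Regime R5: 0.19 × 0.202 = 0.03838
  Regime R3: 0.24 × 0.3425 = 0.0822
Total = 0.24278.
P(Regime R4 | drop) = 0.10168/0.24278 ≈ 0.4188
P(Regime R1 | drop) = 0.0144/0.24278 ≈ 0.0593
P(Regime R6 | drop) = 0.00612/0.24278 ≈ 0.0252
P(Regime R5 | drop) = 0.03838/0.24278 ≈ 0.1581
P(Regime R3 | drop) = 0.0822/0.24278 ≈ 0.3386
(Check: 0.4188+0.0593+0.0252+0.1581+0.3386 = 1.0000.)

Regime R4 0.4188, Regime R1 0.0593, Regime R6 0.0252, Regime R5 0.1581, Regime R3 0.3386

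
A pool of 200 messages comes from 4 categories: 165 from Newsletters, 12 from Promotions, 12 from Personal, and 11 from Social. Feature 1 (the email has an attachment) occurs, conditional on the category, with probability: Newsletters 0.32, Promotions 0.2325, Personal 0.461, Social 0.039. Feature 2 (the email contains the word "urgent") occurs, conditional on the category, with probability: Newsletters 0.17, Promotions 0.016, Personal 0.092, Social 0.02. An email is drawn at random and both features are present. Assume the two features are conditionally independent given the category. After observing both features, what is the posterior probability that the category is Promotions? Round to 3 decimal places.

0.005

Prior × likelihood for each hypothesis:
  Newsletters: 0.825 × 0.32 × 0.17 = 0.04488
  Promotions: 0.06 × 0.2325 × 0.016 = 0.0002232
  Personal: 0.06 × 0.461 × 0.092 = 0.00254472
  Social: 0.055 × 0.039 × 0.02 = 0.0000429
Sum = 0.04769082.
P(Promotions | evidence) = 0.0002232 / 0.04769082 ≈ 0.005.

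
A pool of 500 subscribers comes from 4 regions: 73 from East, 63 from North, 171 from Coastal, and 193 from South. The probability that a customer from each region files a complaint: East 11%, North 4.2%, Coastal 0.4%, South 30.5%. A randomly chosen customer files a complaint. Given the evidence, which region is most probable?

South

Compute prior × likelihood for every hypothesis:
  East: 0.146 × 0.11 = 0.01606
  North: 0.126 × 0.042 = 0.005292
  Coastal: 0.342 × 0.004 = 0.001368
  South: 0.386 × 0.305 = 0.11773
Sum = 0.14045.
Largest term belongs to South, so South is most probable.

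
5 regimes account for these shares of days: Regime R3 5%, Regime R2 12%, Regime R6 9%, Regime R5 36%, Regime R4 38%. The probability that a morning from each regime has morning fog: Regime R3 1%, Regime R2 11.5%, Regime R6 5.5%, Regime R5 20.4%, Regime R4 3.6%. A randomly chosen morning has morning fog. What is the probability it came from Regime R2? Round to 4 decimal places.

Compute prior × likelihood for every hypothesis:
  Regime R3: 0.05 × 0.01 = 0.0005
  Regime R2: 0.12 × 0.115 = 0.0138
  Regime R6: 0.09 × 0.055 = 0.00495
  Regime R5: 0.36 × 0.204 = 0.07344
  Regime R4: 0.38 × 0.036 = 0.01368
Sum = 0.10637.
P(Regime R2 | evidence) = 0.0138 / 0.10637 ≈ 0.1297.

0.1297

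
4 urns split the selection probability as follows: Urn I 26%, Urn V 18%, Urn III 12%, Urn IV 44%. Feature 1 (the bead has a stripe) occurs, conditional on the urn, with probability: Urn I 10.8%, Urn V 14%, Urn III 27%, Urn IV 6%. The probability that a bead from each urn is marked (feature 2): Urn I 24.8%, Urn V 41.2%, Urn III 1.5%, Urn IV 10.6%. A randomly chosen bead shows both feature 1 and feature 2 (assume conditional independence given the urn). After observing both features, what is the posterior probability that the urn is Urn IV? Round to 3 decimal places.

Prior × likelihood for each hypothesis:
  Urn I: 0.26 × 0.108 × 0.248 = 0.00696384
  Urn V: 0.18 × 0.14 × 0.412 = 0.0103824
  Urn III: 0.12 × 0.27 × 0.015 = 0.000486
  Urn IV: 0.44 × 0.06 × 0.106 = 0.0027984
Sum = 0.02063064.
P(Urn IV | evidence) = 0.0027984 / 0.02063064 ≈ 0.136.

0.136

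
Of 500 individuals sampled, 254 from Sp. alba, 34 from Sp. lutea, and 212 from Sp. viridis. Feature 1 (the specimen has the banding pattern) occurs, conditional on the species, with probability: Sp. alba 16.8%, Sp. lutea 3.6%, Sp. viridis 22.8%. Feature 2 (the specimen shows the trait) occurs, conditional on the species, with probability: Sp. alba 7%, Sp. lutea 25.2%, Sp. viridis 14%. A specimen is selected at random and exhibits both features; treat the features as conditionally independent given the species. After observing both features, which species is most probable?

Sp. viridis

By Bayes' rule, posterior ∝ prior × likelihood:
  Sp. alba: 0.508 × 0.168 × 0.07 = 0.00597408
  Sp. lutea: 0.068 × 0.036 × 0.252 = 0.000616896
  Sp. viridis: 0.424 × 0.228 × 0.14 = 0.01353408
Normalizing constant = 0.020125056.
Largest term belongs to Sp. viridis, so Sp. viridis is most probable.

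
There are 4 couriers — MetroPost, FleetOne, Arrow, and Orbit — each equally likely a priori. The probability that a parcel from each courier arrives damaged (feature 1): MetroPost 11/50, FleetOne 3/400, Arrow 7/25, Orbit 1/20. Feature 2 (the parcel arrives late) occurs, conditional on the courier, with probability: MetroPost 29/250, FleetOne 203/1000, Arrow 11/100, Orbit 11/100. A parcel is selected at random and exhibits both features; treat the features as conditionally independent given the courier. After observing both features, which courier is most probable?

Arrow

Since the prior is uniform, the posterior is proportional to the likelihood:
  MetroPost: 0.22 × 0.116 = 0.02552
  FleetOne: 0.0075 × 0.203 = 0.0015225
  Arrow: 0.28 × 0.11 = 0.0308
  Orbit: 0.05 × 0.11 = 0.0055
Sum = 0.0633425.
Largest term belongs to Arrow, so Arrow is most probable.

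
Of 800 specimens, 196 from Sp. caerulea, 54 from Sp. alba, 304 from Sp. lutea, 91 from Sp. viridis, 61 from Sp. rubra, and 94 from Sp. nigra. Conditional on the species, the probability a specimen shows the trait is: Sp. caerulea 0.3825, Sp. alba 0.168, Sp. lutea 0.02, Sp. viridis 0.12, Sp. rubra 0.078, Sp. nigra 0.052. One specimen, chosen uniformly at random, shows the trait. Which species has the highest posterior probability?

Unnormalized posteriors (prior × likelihood):
  Sp. caerulea: 0.245 × 0.3825 = 0.0937125
  Sp. alba: 0.0675 × 0.168 = 0.01134
  Sp. lutea: 0.38 × 0.02 = 0.0076
  Sp. viridis: 0.11375 × 0.12 = 0.01365
  Sp. rubra: 0.07625 × 0.078 = 0.0059475
  Sp. nigra: 0.1175 × 0.052 = 0.00611
Total = 0.13836.
Largest term belongs to Sp. caerulea, so Sp. caerulea is most probable.

Sp. caerulea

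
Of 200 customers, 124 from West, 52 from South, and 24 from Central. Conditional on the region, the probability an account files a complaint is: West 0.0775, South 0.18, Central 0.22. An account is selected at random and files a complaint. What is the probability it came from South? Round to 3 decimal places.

Unnormalized posteriors (prior × likelihood):
  West: 0.62 × 0.0775 = 0.04805
  South: 0.26 × 0.18 = 0.0468
  Central: 0.12 × 0.22 = 0.0264
Normalizing constant = 0.12125.
P(South | evidence) = 0.0468 / 0.12125 ≈ 0.386.

0.386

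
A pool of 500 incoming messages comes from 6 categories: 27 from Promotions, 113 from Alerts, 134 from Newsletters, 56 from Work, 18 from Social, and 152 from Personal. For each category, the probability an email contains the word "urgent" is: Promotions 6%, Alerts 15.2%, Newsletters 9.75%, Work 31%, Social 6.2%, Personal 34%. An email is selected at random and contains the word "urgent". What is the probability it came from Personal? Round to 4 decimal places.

Prior × likelihood for each hypothesis:
  Promotions: 0.054 × 0.06 = 0.00324
  Alerts: 0.226 × 0.152 = 0.034352
  Newsletters: 0.268 × 0.0975 = 0.02613
  Work: 0.112 × 0.31 = 0.03472
  Social: 0.036 × 0.062 = 0.002232
  Personal: 0.304 × 0.34 = 0.10336
Total = 0.204034.
P(Personal | evidence) = 0.10336 / 0.204034 ≈ 0.5066.

0.5066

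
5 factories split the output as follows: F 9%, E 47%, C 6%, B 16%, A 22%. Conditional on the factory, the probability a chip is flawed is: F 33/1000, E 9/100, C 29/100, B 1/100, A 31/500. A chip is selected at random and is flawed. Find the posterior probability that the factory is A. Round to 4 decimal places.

0.1751

Unnormalized posteriors (prior × likelihood):
  F: 0.09 × 0.033 = 0.00297
  E: 0.47 × 0.09 = 0.0423
  C: 0.06 × 0.29 = 0.0174
  B: 0.16 × 0.01 = 0.0016
  A: 0.22 × 0.062 = 0.01364
Normalizing constant = 0.07791.
P(A | evidence) = 0.01364 / 0.07791 ≈ 0.1751.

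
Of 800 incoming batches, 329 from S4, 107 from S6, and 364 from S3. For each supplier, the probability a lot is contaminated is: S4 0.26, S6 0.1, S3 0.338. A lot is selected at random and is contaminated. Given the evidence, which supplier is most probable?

S3

Prior × likelihood for each hypothesis:
  S4: 0.41125 × 0.26 = 0.106925
  S6: 0.13375 × 0.1 = 0.013375
  S3: 0.455 × 0.338 = 0.15379
Sum = 0.27409.
Largest term belongs to S3, so S3 is most probable.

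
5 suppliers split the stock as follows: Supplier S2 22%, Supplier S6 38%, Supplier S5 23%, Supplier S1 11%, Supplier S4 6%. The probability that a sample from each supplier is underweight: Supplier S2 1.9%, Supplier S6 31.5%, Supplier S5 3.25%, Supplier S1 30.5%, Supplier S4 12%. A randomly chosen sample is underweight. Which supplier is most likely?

Supplier S6

Unnormalized posteriors (prior × likelihood):
  Supplier S2: 0.22 × 0.019 = 0.00418
  Supplier S6: 0.38 × 0.315 = 0.1197
  Supplier S5: 0.23 × 0.0325 = 0.007475
  Supplier S1: 0.11 × 0.305 = 0.03355
  Supplier S4: 0.06 × 0.12 = 0.0072
Total = 0.172105.
Largest term belongs to Supplier S6, so Supplier S6 is most probable.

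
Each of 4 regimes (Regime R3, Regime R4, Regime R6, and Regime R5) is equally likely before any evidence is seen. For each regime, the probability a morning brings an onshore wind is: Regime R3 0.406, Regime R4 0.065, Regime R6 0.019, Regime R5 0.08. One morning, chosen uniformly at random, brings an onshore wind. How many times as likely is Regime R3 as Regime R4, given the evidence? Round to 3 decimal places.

Since the prior is uniform, the posterior is proportional to the likelihood:
  Regime R3: 0.406
  Regime R4: 0.065
  Regime R6: 0.019
  Regime R5: 0.08
Normalizing constant = 0.57.
The ratio is 0.406 / 0.065 (the normalizer cancels) = 6.246.

6.246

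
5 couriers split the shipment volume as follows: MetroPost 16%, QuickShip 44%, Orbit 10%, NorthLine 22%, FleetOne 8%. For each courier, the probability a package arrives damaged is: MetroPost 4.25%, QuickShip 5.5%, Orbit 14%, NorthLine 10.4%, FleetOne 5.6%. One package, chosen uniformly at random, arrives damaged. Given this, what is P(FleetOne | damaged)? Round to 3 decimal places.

0.062

Prior × likelihood for each hypothesis:
  MetroPost: 0.16 × 0.0425 = 0.0068
  QuickShip: 0.44 × 0.055 = 0.0242
  Orbit: 0.1 × 0.14 = 0.014
  NorthLine: 0.22 × 0.104 = 0.02288
  FleetOne: 0.08 × 0.056 = 0.00448
Sum = 0.07236.
P(FleetOne | evidence) = 0.00448 / 0.07236 ≈ 0.062.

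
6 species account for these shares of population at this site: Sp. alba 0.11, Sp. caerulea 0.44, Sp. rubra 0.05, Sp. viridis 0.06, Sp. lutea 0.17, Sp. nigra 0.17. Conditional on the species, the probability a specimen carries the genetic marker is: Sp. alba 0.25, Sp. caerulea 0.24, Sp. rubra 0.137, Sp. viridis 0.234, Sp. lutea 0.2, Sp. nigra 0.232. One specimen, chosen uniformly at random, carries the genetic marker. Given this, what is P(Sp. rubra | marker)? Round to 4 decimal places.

0.0301

By Bayes' rule, posterior ∝ prior × likelihood:
  Sp. alba: 0.11 × 0.25 = 0.0275
  Sp. caerulea: 0.44 × 0.24 = 0.1056
  Sp. rubra: 0.05 × 0.137 = 0.00685
  Sp. viridis: 0.06 × 0.234 = 0.01404
  Sp. lutea: 0.17 × 0.2 = 0.034
  Sp. nigra: 0.17 × 0.232 = 0.03944
Normalizing constant = 0.22743.
P(Sp. rubra | evidence) = 0.00685 / 0.22743 ≈ 0.0301.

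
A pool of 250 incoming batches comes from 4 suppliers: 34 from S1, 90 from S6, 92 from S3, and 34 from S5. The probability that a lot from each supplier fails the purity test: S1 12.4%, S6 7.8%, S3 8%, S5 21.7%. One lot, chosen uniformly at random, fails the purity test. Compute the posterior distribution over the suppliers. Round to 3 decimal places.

Compute prior × likelihood for every hypothesis:
  S1: 0.136 × 0.124 = 0.016864
  S6: 0.36 × 0.078 = 0.02808
  S3: 0.368 × 0.08 = 0.02944
  S5: 0.136 × 0.217 = 0.029512
Normalizing constant = 0.103896.
P(S1 | off-spec) = 0.016864/0.103896 ≈ 0.162
P(S6 | off-spec) = 0.02808/0.103896 ≈ 0.270
P(S3 | off-spec) = 0.02944/0.103896 ≈ 0.283
P(S5 | off-spec) = 0.029512/0.103896 ≈ 0.284

S1 0.162, S6 0.270, S3 0.283, S5 0.284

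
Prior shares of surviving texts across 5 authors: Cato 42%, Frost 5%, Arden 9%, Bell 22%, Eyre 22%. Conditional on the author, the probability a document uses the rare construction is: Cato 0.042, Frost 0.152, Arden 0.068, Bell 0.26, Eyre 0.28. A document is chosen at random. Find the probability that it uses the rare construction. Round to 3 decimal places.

0.150

Compute prior × likelihood for every hypothesis:
  Cato: 0.42 × 0.042 = 0.01764
  Frost: 0.05 × 0.152 = 0.0076
  Arden: 0.09 × 0.068 = 0.00612
  Bell: 0.22 × 0.26 = 0.0572
  Eyre: 0.22 × 0.28 = 0.0616
P(rare-form) = 0.01764 + 0.0076 + 0.00612 + 0.0572 + 0.0616 = 0.15016 → 0.150.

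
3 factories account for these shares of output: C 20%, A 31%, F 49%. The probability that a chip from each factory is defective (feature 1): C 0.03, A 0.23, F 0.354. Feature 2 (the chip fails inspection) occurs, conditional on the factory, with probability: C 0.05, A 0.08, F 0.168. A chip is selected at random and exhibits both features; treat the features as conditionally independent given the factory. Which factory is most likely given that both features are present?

Prior × likelihood for each hypothesis:
  C: 0.2 × 0.03 × 0.05 = 0.0003
  A: 0.31 × 0.23 × 0.08 = 0.005704
  F: 0.49 × 0.354 × 0.168 = 0.02914128
Total = 0.03514528.
Largest term belongs to F, so F is most probable.

F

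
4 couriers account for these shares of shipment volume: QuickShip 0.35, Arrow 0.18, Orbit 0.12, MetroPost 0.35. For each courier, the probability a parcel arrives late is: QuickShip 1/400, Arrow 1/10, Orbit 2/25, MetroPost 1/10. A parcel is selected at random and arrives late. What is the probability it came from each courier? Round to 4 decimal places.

Prior × likelihood for each hypothesis:
  QuickShip: 0.35 × 0.0025 = 0.000875
  Arrow: 0.18 × 0.1 = 0.018
  Orbit: 0.12 × 0.08 = 0.0096
  MetroPost: 0.35 × 0.1 = 0.035
Sum = 0.063475.
P(QuickShip | late) = 0.000875/0.063475 ≈ 0.0138
P(Arrow | late) = 0.018/0.063475 ≈ 0.2836
P(Orbit | late) = 0.0096/0.063475 ≈ 0.1512
P(MetroPost | late) = 0.035/0.063475 ≈ 0.5514

QuickShip 0.0138, Arrow 0.2836, Orbit 0.1512, MetroPost 0.5514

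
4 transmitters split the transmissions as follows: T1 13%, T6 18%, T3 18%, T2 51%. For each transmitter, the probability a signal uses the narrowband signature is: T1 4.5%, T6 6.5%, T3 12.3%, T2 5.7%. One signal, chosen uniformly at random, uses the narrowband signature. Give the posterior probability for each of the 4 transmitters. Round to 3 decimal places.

T1 0.085, T6 0.170, T3 0.322, T2 0.423

Unnormalized posteriors (prior × likelihood):
  T1: 0.13 × 0.045 = 0.00585
  T6: 0.18 × 0.065 = 0.0117
  T3: 0.18 × 0.123 = 0.02214
  T2: 0.51 × 0.057 = 0.02907
Sum = 0.06876.
P(T1 | narrowband) = 0.00585/0.06876 ≈ 0.085
P(T6 | narrowband) = 0.0117/0.06876 ≈ 0.170
P(T3 | narrowband) = 0.02214/0.06876 ≈ 0.322
P(T2 | narrowband) = 0.02907/0.06876 ≈ 0.423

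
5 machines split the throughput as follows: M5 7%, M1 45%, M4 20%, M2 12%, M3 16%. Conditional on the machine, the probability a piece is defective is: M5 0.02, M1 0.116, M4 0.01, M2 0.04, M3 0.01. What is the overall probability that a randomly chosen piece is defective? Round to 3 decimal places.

Prior × likelihood for each hypothesis:
  M5: 0.07 × 0.02 = 0.0014
  M1: 0.45 × 0.116 = 0.0522
  M4: 0.2 × 0.01 = 0.002
  M2: 0.12 × 0.04 = 0.0048
  M3: 0.16 × 0.01 = 0.0016
P(defective) = 0.0014 + 0.0522 + 0.002 + 0.0048 + 0.0016 = 0.062 → 0.062.

0.062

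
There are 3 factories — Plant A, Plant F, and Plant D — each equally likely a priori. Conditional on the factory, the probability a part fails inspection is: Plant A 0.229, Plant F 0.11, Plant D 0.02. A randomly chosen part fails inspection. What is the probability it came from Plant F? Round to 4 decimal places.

Since the prior is uniform, the posterior is proportional to the likelihood:
  Plant A: 0.229
  Plant F: 0.11
  Plant D: 0.02
Total = 0.359.
P(Plant F | evidence) = 0.11 / 0.359 ≈ 0.3064.

0.3064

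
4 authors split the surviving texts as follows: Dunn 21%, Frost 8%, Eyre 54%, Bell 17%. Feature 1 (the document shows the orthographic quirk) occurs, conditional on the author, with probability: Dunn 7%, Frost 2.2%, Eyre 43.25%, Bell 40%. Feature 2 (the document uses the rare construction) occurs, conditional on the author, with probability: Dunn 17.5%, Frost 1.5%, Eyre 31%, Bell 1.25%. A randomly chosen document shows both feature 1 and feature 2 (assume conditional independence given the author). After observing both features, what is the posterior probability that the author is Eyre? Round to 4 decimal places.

0.9545

Compute prior × likelihood for every hypothesis:
  Dunn: 0.21 × 0.07 × 0.175 = 0.0025725
  Frost: 0.08 × 0.022 × 0.015 = 0.0000264
  Eyre: 0.54 × 0.4325 × 0.31 = 0.0724005
  Bell: 0.17 × 0.4 × 0.0125 = 0.00085
Normalizing constant = 0.0758494.
P(Eyre | evidence) = 0.0724005 / 0.0758494 ≈ 0.9545.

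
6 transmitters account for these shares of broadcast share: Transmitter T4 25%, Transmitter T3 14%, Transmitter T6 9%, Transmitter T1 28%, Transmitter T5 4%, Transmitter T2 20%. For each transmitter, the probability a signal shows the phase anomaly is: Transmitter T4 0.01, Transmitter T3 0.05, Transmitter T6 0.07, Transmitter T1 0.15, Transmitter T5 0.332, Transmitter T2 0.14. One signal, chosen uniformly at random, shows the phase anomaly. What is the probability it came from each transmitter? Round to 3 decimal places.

Unnormalized posteriors (prior × likelihood):
  Transmitter T4: 0.25 × 0.01 = 0.0025
  Transmitter T3: 0.14 × 0.05 = 0.007
  Transmitter T6: 0.09 × 0.07 = 0.0063
  Transmitter T1: 0.28 × 0.15 = 0.042
  Transmitter T5: 0.04 × 0.332 = 0.01328
  Transmitter T2: 0.2 × 0.14 = 0.028
Normalizing constant = 0.09908.
P(Transmitter T4 | anomaly) = 0.0025/0.09908 ≈ 0.025
P(Transmitter T3 | anomaly) = 0.007/0.09908 ≈ 0.071
P(Transmitter T6 | anomaly) = 0.0063/0.09908 ≈ 0.064
P(Transmitter T1 | anomaly) = 0.042/0.09908 ≈ 0.424
P(Transmitter T5 | anomaly) = 0.01328/0.09908 ≈ 0.134
P(Transmitter T2 | anomaly) = 0.028/0.09908 ≈ 0.283

Transmitter T4 0.025, Transmitter T3 0.071, Transmitter T6 0.064, Transmitter T1 0.424, Transmitter T5 0.134, Transmitter T2 0.283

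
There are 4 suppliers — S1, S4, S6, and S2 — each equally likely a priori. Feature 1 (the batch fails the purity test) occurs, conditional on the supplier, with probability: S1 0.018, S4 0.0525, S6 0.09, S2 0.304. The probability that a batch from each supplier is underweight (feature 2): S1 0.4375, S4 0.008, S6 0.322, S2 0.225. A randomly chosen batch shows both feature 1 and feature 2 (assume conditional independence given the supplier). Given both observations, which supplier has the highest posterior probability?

With a uniform prior (1/4 each), posterior ∝ likelihood:
  S1: 0.018 × 0.4375 = 0.007875
  S4: 0.0525 × 0.008 = 0.00042
  S6: 0.09 × 0.322 = 0.02898
  S2: 0.304 × 0.225 = 0.0684
Total = 0.105675.
Largest term belongs to S2, so S2 is most probable.

S2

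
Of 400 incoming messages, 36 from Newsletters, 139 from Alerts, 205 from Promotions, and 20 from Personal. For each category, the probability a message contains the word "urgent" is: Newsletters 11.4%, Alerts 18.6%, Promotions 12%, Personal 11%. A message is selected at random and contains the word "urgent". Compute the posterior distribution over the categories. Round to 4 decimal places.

By Bayes' rule, posterior ∝ prior × likelihood:
  Newsletters: 0.09 × 0.114 = 0.01026
  Alerts: 0.3475 × 0.186 = 0.064635
  Promotions: 0.5125 × 0.12 = 0.0615
  Personal: 0.05 × 0.11 = 0.0055
Sum = 0.141895.
P(Newsletters | urgent-flag) = 0.01026/0.141895 ≈ 0.0723
P(Alerts | urgent-flag) = 0.064635/0.141895 ≈ 0.4555
P(Promotions | urgent-flag) = 0.0615/0.141895 ≈ 0.4334
P(Personal | urgent-flag) = 0.0055/0.141895 ≈ 0.0388

Newsletters 0.0723, Alerts 0.4555, Promotions 0.4334, Personal 0.0388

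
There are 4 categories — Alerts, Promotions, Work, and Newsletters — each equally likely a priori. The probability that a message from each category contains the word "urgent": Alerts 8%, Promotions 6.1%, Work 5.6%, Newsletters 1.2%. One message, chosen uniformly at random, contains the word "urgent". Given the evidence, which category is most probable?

Since the prior is uniform, the posterior is proportional to the likelihood:
  Alerts: 0.08
  Promotions: 0.061
  Work: 0.056
  Newsletters: 0.012
Normalizing constant = 0.209.
Largest term belongs to Alerts, so Alerts is most probable.

Alerts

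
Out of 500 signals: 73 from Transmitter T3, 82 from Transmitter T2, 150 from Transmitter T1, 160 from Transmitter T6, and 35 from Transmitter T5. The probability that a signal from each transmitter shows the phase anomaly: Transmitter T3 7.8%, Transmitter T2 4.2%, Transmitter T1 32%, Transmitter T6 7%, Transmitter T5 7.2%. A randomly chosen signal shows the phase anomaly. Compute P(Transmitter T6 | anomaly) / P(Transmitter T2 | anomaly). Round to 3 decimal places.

Compute prior × likelihood for every hypothesis:
  Transmitter T3: 0.146 × 0.078 = 0.011388
  Transmitter T2: 0.164 × 0.042 = 0.006888
  Transmitter T1: 0.3 × 0.32 = 0.096
  Transmitter T6: 0.32 × 0.07 = 0.0224
  Transmitter T5: 0.07 × 0.072 = 0.00504
Total = 0.141716.
The ratio is 0.0224 / 0.006888 (the normalizer cancels) = 3.252.

3.252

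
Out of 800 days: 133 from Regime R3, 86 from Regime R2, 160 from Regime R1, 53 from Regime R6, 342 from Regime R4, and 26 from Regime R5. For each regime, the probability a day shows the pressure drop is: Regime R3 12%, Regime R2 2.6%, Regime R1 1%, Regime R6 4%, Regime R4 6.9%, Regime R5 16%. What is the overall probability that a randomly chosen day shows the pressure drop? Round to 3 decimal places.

0.062

Compute prior × likelihood for every hypothesis:
  Regime R3: 0.16625 × 0.12 = 0.01995
  Regime R2: 0.1075 × 0.026 = 0.002795
  Regime R1: 0.2 × 0.01 = 0.002
  Regime R6: 0.06625 × 0.04 = 0.00265
  Regime R4: 0.4275 × 0.069 = 0.0294975
  Regime R5: 0.0325 × 0.16 = 0.0052
P(drop) = 0.01995 + 0.002795 + 0.002 + 0.00265 + 0.0294975 + 0.0052 = 0.0620925 → 0.062.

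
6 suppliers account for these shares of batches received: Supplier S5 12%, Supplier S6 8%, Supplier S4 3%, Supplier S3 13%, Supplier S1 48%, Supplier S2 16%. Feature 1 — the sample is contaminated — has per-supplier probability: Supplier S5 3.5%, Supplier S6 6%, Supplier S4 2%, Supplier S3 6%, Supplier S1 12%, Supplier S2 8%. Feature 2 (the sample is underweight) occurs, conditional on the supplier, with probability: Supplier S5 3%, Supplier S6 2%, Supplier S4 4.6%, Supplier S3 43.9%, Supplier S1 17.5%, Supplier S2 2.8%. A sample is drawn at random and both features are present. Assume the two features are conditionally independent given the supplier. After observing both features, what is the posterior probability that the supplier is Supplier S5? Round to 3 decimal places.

0.009

By Bayes' rule, posterior ∝ prior × likelihood:
  Supplier S5: 0.12 × 0.035 × 0.03 = 0.000126
  Supplier S6: 0.08 × 0.06 × 0.02 = 0.000096
  Supplier S4: 0.03 × 0.02 × 0.046 = 0.0000276
  Supplier S3: 0.13 × 0.06 × 0.439 = 0.0034242
  Supplier S1: 0.48 × 0.12 × 0.175 = 0.01008
  Supplier S2: 0.16 × 0.08 × 0.028 = 0.0003584
Total = 0.0141122.
P(Supplier S5 | evidence) = 0.000126 / 0.0141122 ≈ 0.009.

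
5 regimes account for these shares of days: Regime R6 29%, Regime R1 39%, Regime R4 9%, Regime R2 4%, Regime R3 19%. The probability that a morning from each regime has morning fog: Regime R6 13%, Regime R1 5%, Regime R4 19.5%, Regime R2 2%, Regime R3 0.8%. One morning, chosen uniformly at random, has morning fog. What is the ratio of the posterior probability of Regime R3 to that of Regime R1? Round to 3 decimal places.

Prior × likelihood for each hypothesis:
  Regime R6: 0.29 × 0.13 = 0.0377
  Regime R1: 0.39 × 0.05 = 0.0195
  Regime R4: 0.09 × 0.195 = 0.01755
  Regime R2: 0.04 × 0.02 = 0.0008
  Regime R3: 0.19 × 0.008 = 0.00152
Sum = 0.07707.
The ratio is 0.00152 / 0.0195 (the normalizer cancels) = 0.078.

0.078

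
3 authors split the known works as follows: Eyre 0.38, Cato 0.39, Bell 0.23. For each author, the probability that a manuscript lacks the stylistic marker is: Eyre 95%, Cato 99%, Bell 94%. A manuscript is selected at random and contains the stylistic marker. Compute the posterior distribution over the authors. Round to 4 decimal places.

Taking complements, P(marker | each) = Eyre 0.05, Cato 0.01, Bell 0.06.
Unnormalized posteriors (prior × likelihood):
  Eyre: 0.38 × 0.05 = 0.019
  Cato: 0.39 × 0.01 = 0.0039
  Bell: 0.23 × 0.06 = 0.0138
Normalizing constant = 0.0367.
P(Eyre | marker) = 0.019/0.0367 ≈ 0.5177
P(Cato | marker) = 0.0039/0.0367 ≈ 0.1063
P(Bell | marker) = 0.0138/0.0367 ≈ 0.3760

Eyre 0.5177, Cato 0.1063, Bell 0.3760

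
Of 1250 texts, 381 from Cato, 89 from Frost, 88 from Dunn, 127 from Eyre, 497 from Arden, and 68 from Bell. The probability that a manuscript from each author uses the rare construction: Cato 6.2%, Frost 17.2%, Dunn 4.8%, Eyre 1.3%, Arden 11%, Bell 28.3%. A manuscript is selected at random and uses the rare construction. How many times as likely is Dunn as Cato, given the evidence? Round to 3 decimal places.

Prior × likelihood for each hypothesis:
  Cato: 0.3048 × 0.062 = 0.0188976
  Frost: 0.0712 × 0.172 = 0.0122464
  Dunn: 0.0704 × 0.048 = 0.0033792
  Eyre: 0.1016 × 0.013 = 0.0013208
  Arden: 0.3976 × 0.11 = 0.043736
  Bell: 0.0544 × 0.283 = 0.0153952
Sum = 0.0949752.
The ratio is 0.0033792 / 0.0188976 (the normalizer cancels) = 0.179.

0.179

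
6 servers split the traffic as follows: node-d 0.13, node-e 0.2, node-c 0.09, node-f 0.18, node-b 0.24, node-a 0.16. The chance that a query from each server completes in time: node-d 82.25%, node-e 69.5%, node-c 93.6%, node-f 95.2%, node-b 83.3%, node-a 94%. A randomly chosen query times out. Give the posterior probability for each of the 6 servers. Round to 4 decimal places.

Taking complements, P(timeout | each) = node-d 0.1775, node-e 0.305, node-c 0.064, node-f 0.048, node-b 0.167, node-a 0.06.
Prior × likelihood for each hypothesis:
  node-d: 0.13 × 0.1775 = 0.023075
  node-e: 0.2 × 0.305 = 0.061
  node-c: 0.09 × 0.064 = 0.00576
  node-f: 0.18 × 0.048 = 0.00864
  node-b: 0.24 × 0.167 = 0.04008
  node-a: 0.16 × 0.06 = 0.0096
Sum = 0.148155.
P(node-d | timeout) = 0.023075/0.148155 ≈ 0.1557
P(node-e | timeout) = 0.061/0.148155 ≈ 0.4117
P(node-c | timeout) = 0.00576/0.148155 ≈ 0.0389
P(node-f | timeout) = 0.00864/0.148155 ≈ 0.0583
P(node-b | timeout) = 0.04008/0.148155 ≈ 0.2705
P(node-a | timeout) = 0.0096/0.148155 ≈ 0.0648

node-d 0.1557, node-e 0.4117, node-c 0.0389, node-f 0.0583, node-b 0.2705, node-a 0.0648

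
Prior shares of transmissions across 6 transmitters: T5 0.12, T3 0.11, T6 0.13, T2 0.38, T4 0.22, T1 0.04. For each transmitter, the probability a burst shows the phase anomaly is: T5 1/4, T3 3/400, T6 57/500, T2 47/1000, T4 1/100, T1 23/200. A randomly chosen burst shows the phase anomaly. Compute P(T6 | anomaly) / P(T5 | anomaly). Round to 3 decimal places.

0.494

Compute prior × likelihood for every hypothesis:
  T5: 0.12 × 0.25 = 0.03
  T3: 0.11 × 0.0075 = 0.000825
  T6: 0.13 × 0.114 = 0.01482
  T2: 0.38 × 0.047 = 0.01786
  T4: 0.22 × 0.01 = 0.0022
  T1: 0.04 × 0.115 = 0.0046
Total = 0.070305.
The ratio is 0.01482 / 0.03 (the normalizer cancels) = 0.494.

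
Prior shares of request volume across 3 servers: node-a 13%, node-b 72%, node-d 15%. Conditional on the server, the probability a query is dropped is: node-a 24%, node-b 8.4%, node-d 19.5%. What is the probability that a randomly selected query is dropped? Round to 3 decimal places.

0.121

Unnormalized posteriors (prior × likelihood):
  node-a: 0.13 × 0.24 = 0.0312
  node-b: 0.72 × 0.084 = 0.06048
  node-d: 0.15 × 0.195 = 0.02925
P(dropped) = 0.0312 + 0.06048 + 0.02925 = 0.12093 → 0.121.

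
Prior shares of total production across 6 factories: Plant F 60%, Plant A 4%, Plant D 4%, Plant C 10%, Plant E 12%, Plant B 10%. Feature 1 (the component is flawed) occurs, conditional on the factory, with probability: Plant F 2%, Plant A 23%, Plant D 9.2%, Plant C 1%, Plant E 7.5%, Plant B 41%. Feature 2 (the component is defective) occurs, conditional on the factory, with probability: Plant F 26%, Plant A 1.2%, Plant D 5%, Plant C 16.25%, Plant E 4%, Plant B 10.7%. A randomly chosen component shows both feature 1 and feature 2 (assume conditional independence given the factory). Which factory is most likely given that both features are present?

By Bayes' rule, posterior ∝ prior × likelihood:
  Plant F: 0.6 × 0.02 × 0.26 = 0.00312
  Plant A: 0.04 × 0.23 × 0.012 = 0.0001104
  Plant D: 0.04 × 0.092 × 0.05 = 0.000184
  Plant C: 0.1 × 0.01 × 0.1625 = 0.0001625
  Plant E: 0.12 × 0.075 × 0.04 = 0.00036
  Plant B: 0.1 × 0.41 × 0.107 = 0.004387
Sum = 0.0083239.
Largest term belongs to Plant B, so Plant B is most probable.

Plant B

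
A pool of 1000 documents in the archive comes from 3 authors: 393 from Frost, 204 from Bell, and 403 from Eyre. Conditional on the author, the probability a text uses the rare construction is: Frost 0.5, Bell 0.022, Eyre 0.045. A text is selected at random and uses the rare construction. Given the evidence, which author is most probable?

Frost

Compute prior × likelihood for every hypothesis:
  Frost: 0.393 × 0.5 = 0.1965
  Bell: 0.204 × 0.022 = 0.004488
  Eyre: 0.403 × 0.045 = 0.018135
Normalizing constant = 0.219123.
Largest term belongs to Frost, so Frost is most probable.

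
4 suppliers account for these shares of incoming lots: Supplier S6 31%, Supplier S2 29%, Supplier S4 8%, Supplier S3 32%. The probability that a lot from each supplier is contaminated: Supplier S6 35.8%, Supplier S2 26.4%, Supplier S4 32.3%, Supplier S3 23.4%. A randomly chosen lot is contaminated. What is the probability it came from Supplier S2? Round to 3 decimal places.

Unnormalized posteriors (prior × likelihood):
  Supplier S6: 0.31 × 0.358 = 0.11098
  Supplier S2: 0.29 × 0.264 = 0.07656
  Supplier S4: 0.08 × 0.323 = 0.02584
  Supplier S3: 0.32 × 0.234 = 0.07488
Sum = 0.28826.
P(Supplier S2 | evidence) = 0.07656 / 0.28826 ≈ 0.266.

0.266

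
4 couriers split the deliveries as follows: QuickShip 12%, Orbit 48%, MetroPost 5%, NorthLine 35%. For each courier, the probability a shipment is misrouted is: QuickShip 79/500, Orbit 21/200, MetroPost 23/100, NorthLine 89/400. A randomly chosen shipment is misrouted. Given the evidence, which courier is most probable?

NorthLine

Compute prior × likelihood for every hypothesis:
  QuickShip: 0.12 × 0.158 = 0.01896
  Orbit: 0.48 × 0.105 = 0.0504
  MetroPost: 0.05 × 0.23 = 0.0115
  NorthLine: 0.35 × 0.2225 = 0.077875
Normalizing constant = 0.158735.
Largest term belongs to NorthLine, so NorthLine is most probable.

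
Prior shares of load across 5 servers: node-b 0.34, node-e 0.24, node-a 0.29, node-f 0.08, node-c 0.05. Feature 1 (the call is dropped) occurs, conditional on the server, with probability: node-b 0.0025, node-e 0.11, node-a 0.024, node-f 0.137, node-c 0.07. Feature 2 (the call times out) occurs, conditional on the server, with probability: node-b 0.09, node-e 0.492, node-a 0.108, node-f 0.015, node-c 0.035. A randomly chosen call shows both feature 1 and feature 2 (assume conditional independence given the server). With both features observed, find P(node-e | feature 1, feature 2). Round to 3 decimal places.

Unnormalized posteriors (prior × likelihood):
  node-b: 0.34 × 0.0025 × 0.09 = 0.0000765
  node-e: 0.24 × 0.11 × 0.492 = 0.0129888
  node-a: 0.29 × 0.024 × 0.108 = 0.00075168
  node-f: 0.08 × 0.137 × 0.015 = 0.0001644
  node-c: 0.05 × 0.07 × 0.035 = 0.0001225
Normalizing constant = 0.01410388.
P(node-e | evidence) = 0.0129888 / 0.01410388 ≈ 0.921.

0.921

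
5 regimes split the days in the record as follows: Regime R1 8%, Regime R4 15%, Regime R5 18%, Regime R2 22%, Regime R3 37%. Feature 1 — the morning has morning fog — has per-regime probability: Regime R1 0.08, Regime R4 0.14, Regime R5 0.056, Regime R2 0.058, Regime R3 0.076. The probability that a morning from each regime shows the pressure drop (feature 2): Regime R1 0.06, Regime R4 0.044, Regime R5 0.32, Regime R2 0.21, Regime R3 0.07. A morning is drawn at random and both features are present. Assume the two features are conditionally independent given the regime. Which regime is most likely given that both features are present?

Regime R5

Unnormalized posteriors (prior × likelihood):
  Regime R1: 0.08 × 0.08 × 0.06 = 0.000384
  Regime R4: 0.15 × 0.14 × 0.044 = 0.000924
  Regime R5: 0.18 × 0.056 × 0.32 = 0.0032256
  Regime R2: 0.22 × 0.058 × 0.21 = 0.0026796
  Regime R3: 0.37 × 0.076 × 0.07 = 0.0019684
Sum = 0.0091816.
Largest term belongs to Regime R5, so Regime R5 is most probable.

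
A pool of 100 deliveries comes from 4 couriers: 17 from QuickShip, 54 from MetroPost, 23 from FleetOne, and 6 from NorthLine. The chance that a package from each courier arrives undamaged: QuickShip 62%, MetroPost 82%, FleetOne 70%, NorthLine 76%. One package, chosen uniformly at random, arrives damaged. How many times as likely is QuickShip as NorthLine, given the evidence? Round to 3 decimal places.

4.486

Taking complements, P(damaged | each) = QuickShip 0.38, MetroPost 0.18, FleetOne 0.3, NorthLine 0.24.
Unnormalized posteriors (prior × likelihood):
  QuickShip: 0.17 × 0.38 = 0.0646
  MetroPost: 0.54 × 0.18 = 0.0972
  FleetOne: 0.23 × 0.3 = 0.069
  NorthLine: 0.06 × 0.24 = 0.0144
Sum = 0.2452.
The ratio is 0.0646 / 0.0144 (the normalizer cancels) = 4.486.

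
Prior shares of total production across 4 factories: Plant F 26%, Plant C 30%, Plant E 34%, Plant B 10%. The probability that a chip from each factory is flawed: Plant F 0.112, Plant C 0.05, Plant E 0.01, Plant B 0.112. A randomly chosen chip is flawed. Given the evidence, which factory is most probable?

Unnormalized posteriors (prior × likelihood):
  Plant F: 0.26 × 0.112 = 0.02912
  Plant C: 0.3 × 0.05 = 0.015
  Plant E: 0.34 × 0.01 = 0.0034
  Plant B: 0.1 × 0.112 = 0.0112
Sum = 0.05872.
Largest term belongs to Plant F, so Plant F is most probable.

Plant F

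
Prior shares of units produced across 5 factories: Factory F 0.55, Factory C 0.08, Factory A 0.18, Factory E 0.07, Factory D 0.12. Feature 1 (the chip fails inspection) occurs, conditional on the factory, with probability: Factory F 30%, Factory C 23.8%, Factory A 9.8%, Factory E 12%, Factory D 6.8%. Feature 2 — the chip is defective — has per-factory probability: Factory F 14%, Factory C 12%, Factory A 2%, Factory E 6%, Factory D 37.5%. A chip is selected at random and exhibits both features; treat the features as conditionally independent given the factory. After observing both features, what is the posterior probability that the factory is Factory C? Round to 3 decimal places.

Unnormalized posteriors (prior × likelihood):
  Factory F: 0.55 × 0.3 × 0.14 = 0.0231
  Factory C: 0.08 × 0.238 × 0.12 = 0.0022848
  Factory A: 0.18 × 0.098 × 0.02 = 0.0003528
  Factory E: 0.07 × 0.12 × 0.06 = 0.000504
  Factory D: 0.12 × 0.068 × 0.375 = 0.00306
Sum = 0.0293016.
P(Factory C | evidence) = 0.0022848 / 0.0293016 ≈ 0.078.

0.078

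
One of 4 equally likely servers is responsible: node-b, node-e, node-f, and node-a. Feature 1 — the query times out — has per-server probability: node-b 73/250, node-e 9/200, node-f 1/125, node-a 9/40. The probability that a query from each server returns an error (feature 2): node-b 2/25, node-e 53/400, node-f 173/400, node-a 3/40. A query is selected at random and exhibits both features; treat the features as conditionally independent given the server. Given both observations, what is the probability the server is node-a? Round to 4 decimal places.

With a uniform prior (1/4 each), posterior ∝ likelihood:
  node-b: 0.292 × 0.08 = 0.02336
  node-e: 0.045 × 0.1325 = 0.0059625
  node-f: 0.008 × 0.4325 = 0.00346
  node-a: 0.225 × 0.075 = 0.016875
Total = 0.0496575.
P(node-a | evidence) = 0.016875 / 0.0496575 ≈ 0.3398.

0.3398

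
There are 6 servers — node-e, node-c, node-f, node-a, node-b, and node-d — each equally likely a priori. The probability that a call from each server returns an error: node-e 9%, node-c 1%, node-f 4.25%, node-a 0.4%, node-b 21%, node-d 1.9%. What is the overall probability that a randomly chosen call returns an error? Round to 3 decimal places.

0.063

With a uniform prior (1/6 each), posterior ∝ likelihood:
  node-e: 0.09
  node-c: 0.01
  node-f: 0.0425
  node-a: 0.004
  node-b: 0.21
  node-d: 0.019
P(error) = (1/6) × (0.09 + 0.01 + 0.0425 + 0.004 + 0.21 + 0.019) = 0.3755/6 ≈ 0.063.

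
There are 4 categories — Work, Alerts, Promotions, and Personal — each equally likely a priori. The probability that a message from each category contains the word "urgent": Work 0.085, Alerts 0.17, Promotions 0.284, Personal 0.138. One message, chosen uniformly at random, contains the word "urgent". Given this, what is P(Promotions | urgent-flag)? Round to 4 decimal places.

0.4195

Since the prior is uniform, the posterior is proportional to the likelihood:
  Work: 0.085
  Alerts: 0.17
  Promotions: 0.284
  Personal: 0.138
Sum = 0.677.
P(Promotions | evidence) = 0.284 / 0.677 ≈ 0.4195.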